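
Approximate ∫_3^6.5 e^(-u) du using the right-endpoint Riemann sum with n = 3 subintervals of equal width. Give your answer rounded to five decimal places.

Δu = (6.5 − 3)/3 = 7/6.
Right endpoints: 25/6, 16/3, 6.5.
f(25/6) ≈ 0.01550, f(16/3) ≈ 0.00483, f(6.5) ≈ 0.00150.
Sum = Δu · [f(25/6) + f(16/3) + f(6.5)].
Sum ≈ 0.02547.

0.02547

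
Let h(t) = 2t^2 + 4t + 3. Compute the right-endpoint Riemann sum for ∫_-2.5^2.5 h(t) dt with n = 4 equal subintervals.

Δt = (2.5 − (-2.5))/4 = 1.25.
Right endpoints: -1.25, 0, 1.25, 2.5.
h(-1.25) = 1.125, h(0) = 3, h(1.25) = 11.125, h(2.5) = 25.5.
Sum = Δt · [h(-1.25) + h(0) + h(1.25) + h(2.5)].
Sum = 50.9375.

50.9375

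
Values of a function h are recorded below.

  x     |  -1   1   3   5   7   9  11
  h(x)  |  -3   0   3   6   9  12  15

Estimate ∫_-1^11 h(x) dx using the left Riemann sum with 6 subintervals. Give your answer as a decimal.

54

Δx = 2.
Sum = 2·[(-3) + 0 + 3 + 6 + 9 + 12] = 54.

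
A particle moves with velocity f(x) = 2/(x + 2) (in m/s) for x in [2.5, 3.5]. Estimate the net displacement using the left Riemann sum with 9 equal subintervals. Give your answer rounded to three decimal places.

Δx = (3.5 − 2.5)/9 = 1/9.
Left endpoints: 2.5, 47/18, 49/18, 17/6, 53/18, 55/18, 19/6, 59/18, 61/18.
f(2.5) = 4/9, f(47/18) = 36/83, f(49/18) = 36/85, f(17/6) = 12/29, f(53/18) = 36/89, f(55/18) = 36/91, f(19/6) = 12/31, f(59/18) = 36/95, f(61/18) = 36/97.
Sum = Δx · [f(2.5) + f(47/18) + f(49/18) + ...].
Sum ≈ 0.406.

0.406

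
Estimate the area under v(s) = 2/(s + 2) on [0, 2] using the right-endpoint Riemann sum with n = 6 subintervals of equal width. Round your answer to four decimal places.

Δs = (2 − 0)/6 = 1/3.
Right endpoints: 1/3, 2/3, 1, 4/3, 5/3, 2.
v(1/3) = 6/7, v(2/3) = 0.75, v(1) = 2/3, v(4/3) = 0.6, v(5/3) = 6/11, v(2) = 0.5.
Sum = Δs · [v(1/3) + v(2/3) + v(1) + ...].
Sum ≈ 1.3064.

1.3064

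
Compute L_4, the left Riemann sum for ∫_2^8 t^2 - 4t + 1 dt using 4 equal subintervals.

29.25

Δt = (8 − 2)/4 = 1.5.
Left endpoints: 2, 3.5, 5, 6.5.
f(2) = -3, f(3.5) = -0.75, f(5) = 6, f(6.5) = 17.25.
Sum = Δt · [f(2) + f(3.5) + f(5) + f(6.5)].
Sum = 29.25.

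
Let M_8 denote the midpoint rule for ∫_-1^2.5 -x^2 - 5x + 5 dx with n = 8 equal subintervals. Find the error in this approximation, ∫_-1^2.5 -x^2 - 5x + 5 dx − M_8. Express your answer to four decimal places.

-0.0558

Exact integral: ∫_-1^2.5 f(x) dx ≈ -1.166667.
M_8 ≈ -1.110840.
Error ≈ -1.166667 − (-1.110840) ≈ -0.0558.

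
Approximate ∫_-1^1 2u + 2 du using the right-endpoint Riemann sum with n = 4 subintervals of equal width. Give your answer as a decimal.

Δu = (1 − (-1))/4 = 0.5.
Right endpoints: -0.5, 0, 0.5, 1.
f(-0.5) = 1, f(0) = 2, f(0.5) = 3, f(1) = 4.
Sum = Δu · [f(-0.5) + f(0) + f(0.5) + f(1)].
Sum = 5.

5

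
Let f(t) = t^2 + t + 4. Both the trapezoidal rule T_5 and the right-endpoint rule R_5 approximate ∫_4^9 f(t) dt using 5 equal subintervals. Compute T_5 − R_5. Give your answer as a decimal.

T_5 = 275.
R_5 = 310.
T_5 − R_5 = -35.

-35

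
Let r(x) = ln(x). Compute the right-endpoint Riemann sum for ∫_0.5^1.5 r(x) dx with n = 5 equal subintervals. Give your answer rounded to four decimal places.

0.0602

Δx = (1.5 − 0.5)/5 = 0.2.
Right endpoints: 0.7, 0.9, 1.1, 1.3, 1.5.
r(0.7) ≈ -0.3567, r(0.9) ≈ -0.1054, r(1.1) ≈ 0.0953, r(1.3) ≈ 0.2624, r(1.5) ≈ 0.4055.
Sum = Δx · [r(0.7) + r(0.9) + r(1.1) + r(1.3) + r(1.5)].
Sum ≈ 0.0602.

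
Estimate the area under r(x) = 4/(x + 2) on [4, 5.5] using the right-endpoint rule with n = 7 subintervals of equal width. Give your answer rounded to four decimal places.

Δx = (5.5 − 4)/7 = 3/14.
Right endpoints: 59/14, 31/7, 65/14, 34/7, 71/14, 37/7, 5.5.
r(59/14) = 56/87, r(31/7) = 28/45, r(65/14) = 56/93, r(34/7) = 7/12, r(71/14) = 56/99, r(37/7) = 28/51, r(5.5) = 8/15.
Sum = Δx · [r(59/14) + r(31/7) + r(65/14) + ...].
Sum ≈ 0.8784.

0.8784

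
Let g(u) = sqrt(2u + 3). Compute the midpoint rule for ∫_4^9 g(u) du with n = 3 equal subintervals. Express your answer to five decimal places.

19.92666

Δu = (9 − 4)/3 = 5/3.
Midpoints: 29/6, 6.5, 49/6.
g(29/6) ≈ 3.55903, g(6.5) ≈ 4.00000, g(49/6) ≈ 4.39697.
Sum = Δu · [g(29/6) + g(6.5) + g(49/6)].
Sum ≈ 19.92666.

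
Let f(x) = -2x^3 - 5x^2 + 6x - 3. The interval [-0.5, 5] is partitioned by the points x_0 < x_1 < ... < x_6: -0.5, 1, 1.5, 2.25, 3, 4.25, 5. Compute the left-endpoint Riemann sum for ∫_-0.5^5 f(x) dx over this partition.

Subinterval widths: 1.5, 0.5, 0.75, 0.75, 1.25, 0.75.
Left endpoints: -0.5, 1, 1.5, 2.25, 3, 4.25.
f(-0.5) = -7, f(1) = -4, f(1.5) = -12, f(2.25) = -37.59375, f(3) = -84, f(4.25) = -221.34375.
Sum = Σ Δx_i · f(x_i).
Sum = -320.703125.

-320.703125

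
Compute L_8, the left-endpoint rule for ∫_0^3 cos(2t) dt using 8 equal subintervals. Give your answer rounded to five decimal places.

Δt = (3 − 0)/8 = 0.375.
Left endpoints: 0, 0.375, 0.75, 1.125, 1.5, 1.875, 2.25, 2.625.
f(0) ≈ 1.00000, f(0.375) ≈ 0.73169, f(0.75) ≈ 0.07074, f(1.125) ≈ -0.62817, f(1.5) ≈ -0.98999, f(1.875) ≈ -0.82056, f(2.25) ≈ -0.21080, f(2.625) ≈ 0.51209.
Sum = Δt · [f(0) + f(0.375) + f(0.75) + ...].
Sum ≈ -0.12563.

-0.12563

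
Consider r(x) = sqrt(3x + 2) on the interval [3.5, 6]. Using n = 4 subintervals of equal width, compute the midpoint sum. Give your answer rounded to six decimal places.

10.056676

Δx = (6 − 3.5)/4 = 0.625.
Midpoints: 3.8125, 4.4375, 5.0625, 5.6875.
r(3.8125) ≈ 3.665720, r(4.4375) ≈ 3.913119, r(5.0625) ≈ 4.145781, r(5.6875) ≈ 4.366062.
Sum = Δx · [r(3.8125) + r(4.4375) + r(5.0625) + r(5.6875)].
Sum ≈ 10.056676.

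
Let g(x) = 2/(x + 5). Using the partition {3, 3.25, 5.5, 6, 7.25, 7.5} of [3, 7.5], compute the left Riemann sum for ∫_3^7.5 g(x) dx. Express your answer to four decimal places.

0.9713

Subinterval widths: 0.25, 2.25, 0.5, 1.25, 0.25.
Left endpoints: 3, 3.25, 5.5, 6, 7.25.
g(3) = 0.25, g(3.25) = 8/33, g(5.5) = 4/21, g(6) = 2/11, g(7.25) = 8/49.
Sum = Σ Δx_i · g(x_i).
Sum ≈ 0.9713.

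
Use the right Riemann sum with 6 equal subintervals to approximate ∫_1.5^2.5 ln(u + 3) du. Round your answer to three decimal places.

1.624

Δu = (2.5 − 1.5)/6 = 1/6.
Right endpoints: 5/3, 11/6, 2, 13/6, 7/3, 2.5.
f(5/3) ≈ 1.540, f(11/6) ≈ 1.576, f(2) ≈ 1.609, f(13/6) ≈ 1.642, f(7/3) ≈ 1.674, f(2.5) ≈ 1.705.
Sum = Δu · [f(5/3) + f(11/6) + f(2) + ...].
Sum ≈ 1.624.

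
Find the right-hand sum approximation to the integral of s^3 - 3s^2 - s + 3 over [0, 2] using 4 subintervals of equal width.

-1.5

Δs = (2 − 0)/4 = 0.5.
Right endpoints: 0.5, 1, 1.5, 2.
f(0.5) = 1.875, f(1) = 0, f(1.5) = -1.875, f(2) = -3.
Sum = Δs · [f(0.5) + f(1) + f(1.5) + f(2)].
Sum = -1.5.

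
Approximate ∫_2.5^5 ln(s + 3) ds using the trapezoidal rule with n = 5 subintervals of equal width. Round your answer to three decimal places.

Δs = (5 − 2.5)/5 = 0.5.
f(2.5) ≈ 1.705, f(3) ≈ 1.792, f(3.5) ≈ 1.872, f(4) ≈ 1.946, f(4.5) ≈ 2.015, f(5) ≈ 2.079.
T_5 = (Δs/2)·[f(s_0) + 2f(s_1) + ... + 2f(s_{4}) + f(s_5)].
Sum ≈ 4.758.

4.758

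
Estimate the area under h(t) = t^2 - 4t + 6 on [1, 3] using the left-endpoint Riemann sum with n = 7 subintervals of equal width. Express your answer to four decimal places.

Δt = (3 − 1)/7 = 2/7.
Left endpoints: 1, 9/7, 11/7, 13/7, 15/7, 17/7, 19/7.
h(1) = 3, h(9/7) = 123/49, h(11/7) = 107/49, h(13/7) = 99/49, h(15/7) = 99/49, h(17/7) = 107/49, h(19/7) = 123/49.
Sum = Δt · [h(1) + h(9/7) + h(11/7) + ...].
Sum ≈ 4.6939.

4.6939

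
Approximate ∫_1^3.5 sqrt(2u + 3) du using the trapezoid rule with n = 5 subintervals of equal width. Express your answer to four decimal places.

6.8114

Δu = (3.5 − 1)/5 = 0.5.
f(1) ≈ 2.2361, f(1.5) ≈ 2.4495, f(2) ≈ 2.6458, f(2.5) ≈ 2.8284, f(3) ≈ 3.0000, f(3.5) ≈ 3.1623.
T_5 = (Δu/2)·[f(u_0) + 2f(u_1) + ... + 2f(u_{4}) + f(u_5)].
Sum ≈ 6.8114.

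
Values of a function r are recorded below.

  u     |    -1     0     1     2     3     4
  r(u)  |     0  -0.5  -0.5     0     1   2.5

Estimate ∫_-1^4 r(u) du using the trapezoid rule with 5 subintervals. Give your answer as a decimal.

Δu = 1.
T_5 = (1/2)·[0 + 2·(-0.5) + 2·(-0.5) + 2·0 + 2·1 + 2.5] = 1.25.

1.25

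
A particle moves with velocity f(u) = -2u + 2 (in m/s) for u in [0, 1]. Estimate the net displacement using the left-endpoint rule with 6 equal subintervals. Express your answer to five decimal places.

Δu = (1 − 0)/6 = 1/6.
Left endpoints: 0, 1/6, 1/3, 0.5, 2/3, 5/6.
f(0) = 2, f(1/6) = 5/3, f(1/3) = 4/3, f(0.5) = 1, f(2/3) = 2/3, f(5/6) = 1/3.
Sum = Δu · [f(0) + f(1/6) + f(1/3) + ...].
Sum ≈ 1.16667.

1.16667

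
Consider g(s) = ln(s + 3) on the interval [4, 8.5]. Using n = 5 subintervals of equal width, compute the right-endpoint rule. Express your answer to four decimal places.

10.1852

Δs = (8.5 − 4)/5 = 0.9.
Right endpoints: 4.9, 5.8, 6.7, 7.6, 8.5.
g(4.9) ≈ 2.0669, g(5.8) ≈ 2.1748, g(6.7) ≈ 2.2721, g(7.6) ≈ 2.3609, g(8.5) ≈ 2.4423.
Sum = Δs · [g(4.9) + g(5.8) + g(6.7) + g(7.6) + g(8.5)].
Sum ≈ 10.1852.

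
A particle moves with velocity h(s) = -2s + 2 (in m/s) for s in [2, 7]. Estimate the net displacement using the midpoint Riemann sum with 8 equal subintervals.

-35

Δs = (7 − 2)/8 = 0.625.
Midpoints: 2.3125, 2.9375, 3.5625, 4.1875, 4.8125, 5.4375, 6.0625, 6.6875.
h(2.3125) = -2.625, h(2.9375) = -3.875, h(3.5625) = -5.125, h(4.1875) = -6.375, h(4.8125) = -7.625, h(5.4375) = -8.875, h(6.0625) = -10.125, h(6.6875) = -11.375.
Sum = Δs · [h(2.3125) + h(2.9375) + h(3.5625) + ...].
Sum = -35.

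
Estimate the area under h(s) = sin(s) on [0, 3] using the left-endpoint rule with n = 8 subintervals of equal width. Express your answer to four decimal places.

1.9402

Δs = (3 − 0)/8 = 0.375.
Left endpoints: 0, 0.375, 0.75, 1.125, 1.5, 1.875, 2.25, 2.625.
h(0) ≈ 0.0000, h(0.375) ≈ 0.3663, h(0.75) ≈ 0.6816, h(1.125) ≈ 0.9023, h(1.5) ≈ 0.9975, h(1.875) ≈ 0.9541, h(2.25) ≈ 0.7781, h(2.625) ≈ 0.4939.
Sum = Δs · [h(0) + h(0.375) + h(0.75) + ...].
Sum ≈ 1.9402.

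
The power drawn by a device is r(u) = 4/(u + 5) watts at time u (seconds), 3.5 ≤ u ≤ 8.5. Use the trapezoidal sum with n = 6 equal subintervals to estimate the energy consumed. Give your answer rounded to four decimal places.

1.8524

Δu = (8.5 − 3.5)/6 = 5/6.
r(3.5) = 8/17, r(13/3) = 3/7, r(31/6) = 24/61, r(6) = 4/11, r(41/6) = 24/71, r(23/3) = 6/19, r(8.5) = 8/27.
T_6 = (Δu/2)·[r(u_0) + 2r(u_1) + ... + 2r(u_{5}) + r(u_6)].
Sum ≈ 1.8524.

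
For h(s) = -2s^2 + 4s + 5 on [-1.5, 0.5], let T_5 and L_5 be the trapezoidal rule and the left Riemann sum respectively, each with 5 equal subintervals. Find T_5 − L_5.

T_5 = 3.56.
L_5 = 1.16.
T_5 − L_5 = 2.4.

2.4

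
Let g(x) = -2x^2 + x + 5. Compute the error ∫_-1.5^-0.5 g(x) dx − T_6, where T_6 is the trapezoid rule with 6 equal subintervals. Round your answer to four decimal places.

Exact integral: ∫_-1.5^-0.5 g(x) dx ≈ 1.833333.
T_6 ≈ 1.824074.
Error ≈ 1.833333 − 1.824074 ≈ 0.0093.

0.0093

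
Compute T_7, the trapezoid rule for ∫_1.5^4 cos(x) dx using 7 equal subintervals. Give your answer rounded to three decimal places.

Δx = (4 − 1.5)/7 = 5/14.
f(1.5) ≈ 0.071, f(13/7) ≈ -0.282, f(31/14) ≈ -0.600, f(18/7) ≈ -0.842, f(41/14) ≈ -0.977, f(23/7) ≈ -0.990, f(51/14) ≈ -0.877, f(4) ≈ -0.654.
T_7 = (Δx/2)·[f(x_0) + 2f(x_1) + ... + 2f(x_{6}) + f(x_7)].
Sum ≈ -1.736.

-1.736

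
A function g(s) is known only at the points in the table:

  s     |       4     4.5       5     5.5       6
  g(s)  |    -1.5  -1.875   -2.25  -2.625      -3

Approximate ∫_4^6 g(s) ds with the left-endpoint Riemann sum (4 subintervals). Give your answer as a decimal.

Δs = 0.5.
Sum = 0.5·[(-1.5) + (-1.875) + (-2.25) + (-2.625)] = -4.125.

-4.125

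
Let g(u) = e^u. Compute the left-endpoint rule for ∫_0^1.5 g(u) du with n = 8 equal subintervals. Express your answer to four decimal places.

3.1655

Δu = (1.5 − 0)/8 = 0.1875.
Left endpoints: 0, 0.1875, 0.375, 0.5625, 0.75, 0.9375, 1.125, 1.3125.
g(0) ≈ 1.0000, g(0.1875) ≈ 1.2062, g(0.375) ≈ 1.4550, g(0.5625) ≈ 1.7551, g(0.75) ≈ 2.1170, g(0.9375) ≈ 2.5536, g(1.125) ≈ 3.0802, g(1.3125) ≈ 3.7155.
Sum = Δu · [g(0) + g(0.1875) + g(0.375) + ...].
Sum ≈ 3.1655.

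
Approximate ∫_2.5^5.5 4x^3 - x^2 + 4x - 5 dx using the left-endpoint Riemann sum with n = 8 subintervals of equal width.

751.2421875

Δx = (5.5 − 2.5)/8 = 0.375.
Left endpoints: 2.5, 2.875, 3.25, 3.625, 4, 4.375, 4.75, 5.125.
f(2.5) = 61.25, f(2.875) = 93.2890625, f(3.25) = 134.75, f(3.625) = 186.8984375, f(4) = 251, f(4.375) = 328.3203125, f(4.75) = 420.125, f(5.125) = 527.6796875.
Sum = Δx · [f(2.5) + f(2.875) + f(3.25) + ...].
Sum = 751.2421875.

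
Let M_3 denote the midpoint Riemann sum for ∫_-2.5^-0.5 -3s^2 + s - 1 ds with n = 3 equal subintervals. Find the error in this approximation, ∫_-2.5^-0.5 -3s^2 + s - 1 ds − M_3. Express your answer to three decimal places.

Exact integral: ∫_-2.5^-0.5 f(s) ds = -20.5.
M_3 ≈ -20.27778.
Error ≈ -20.5 − (-20.27778) ≈ -0.222.

-0.222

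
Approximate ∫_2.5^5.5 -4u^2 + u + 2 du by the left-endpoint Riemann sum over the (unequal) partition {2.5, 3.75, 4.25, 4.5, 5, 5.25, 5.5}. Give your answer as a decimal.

Subinterval widths: 1.25, 0.5, 0.25, 0.5, 0.25, 0.25.
Left endpoints: 2.5, 3.75, 4.25, 4.5, 5, 5.25.
f(2.5) = -20.5, f(3.75) = -50.5, f(4.25) = -66, f(4.5) = -74.5, f(5) = -93, f(5.25) = -103.
Sum = Σ Δu_i · f(u_i).
Sum = -153.625.

-153.625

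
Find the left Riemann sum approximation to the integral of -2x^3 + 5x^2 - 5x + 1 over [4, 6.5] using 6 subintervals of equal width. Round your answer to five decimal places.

-415.51071

Δx = (6.5 − 4)/6 = 5/12.
Left endpoints: 4, 53/12, 29/6, 5.25, 17/3, 73/12.
f(4) = -67, f(53/12) = -82823/864, f(29/6) = -3569/27, f(5.25) = -176.84375, f(17/3) = -6229/27, f(73/12) = -254563/864.
Sum = Δx · [f(4) + f(53/12) + f(29/6) + ...].
Sum ≈ -415.51071.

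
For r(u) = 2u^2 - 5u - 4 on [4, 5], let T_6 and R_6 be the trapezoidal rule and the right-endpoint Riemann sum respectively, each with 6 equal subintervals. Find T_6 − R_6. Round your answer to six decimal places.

T_6 ≈ 14.17592593.
R_6 ≈ 15.25925926.
T_6 − R_6 ≈ -1.083333.

-1.083333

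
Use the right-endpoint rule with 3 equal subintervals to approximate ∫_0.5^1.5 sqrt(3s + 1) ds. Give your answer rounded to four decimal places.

Δs = (1.5 − 0.5)/3 = 1/3.
Right endpoints: 5/6, 7/6, 1.5.
f(5/6) ≈ 1.8708, f(7/6) ≈ 2.1213, f(1.5) ≈ 2.3452.
Sum = Δs · [f(5/6) + f(7/6) + f(1.5)].
Sum ≈ 2.1125.

2.1125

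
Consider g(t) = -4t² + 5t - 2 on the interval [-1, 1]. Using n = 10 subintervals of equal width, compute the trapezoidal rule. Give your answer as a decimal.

-6.72

Δt = (1 − (-1))/10 = 0.2.
g(-1) = -11, g(-0.8) = -8.56, g(-0.6) = -6.44, g(-0.4) = -4.64, g(-0.2) = -3.16, g(0) = -2, g(0.2) = -1.16, g(0.4) = -0.64, g(0.6) = -0.44, g(0.8) = -0.56, g(1) = -1.
T_10 = (Δt/2)·[g(t_0) + 2g(t_1) + ... + 2g(t_{9}) + g(t_10)].
Sum = -6.72.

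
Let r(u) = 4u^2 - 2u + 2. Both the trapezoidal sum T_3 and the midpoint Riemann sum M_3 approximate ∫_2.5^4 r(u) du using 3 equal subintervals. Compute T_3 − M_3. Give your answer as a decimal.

0.375

T_3 = 58.
M_3 = 57.625.
T_3 − M_3 = 0.375.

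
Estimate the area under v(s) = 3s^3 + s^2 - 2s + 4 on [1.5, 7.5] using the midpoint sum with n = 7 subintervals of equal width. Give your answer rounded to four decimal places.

2463.5051

Δs = (7.5 − 1.5)/7 = 6/7.
Midpoints: 27/14, 39/14, 51/14, 4.5, 75/14, 87/14, 99/14.
v(27/14) = 69647/2744, v(39/14) = 194939/2744, v(51/14) = 425351/2744, v(4.5) = 288.625, v(75/14) = 1325951/2744, v(87/14) = 2058347/2744, v(99/14) = 3020279/2744.
Sum = Δs · [v(27/14) + v(39/14) + v(51/14) + ...].
Sum ≈ 2463.5051.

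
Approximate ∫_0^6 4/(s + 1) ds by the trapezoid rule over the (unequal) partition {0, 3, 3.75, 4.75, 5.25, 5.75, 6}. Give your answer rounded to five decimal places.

Subinterval widths: 3, 0.75, 1, 0.5, 0.5, 0.25.
f(0) = 4, f(3) = 1, f(3.75) = 16/19, f(4.75) = 16/23, f(5.25) = 0.64, f(5.75) = 16/27, f(6) = 4/7.
On each subinterval the trapezoid contributes (Δs_i/2)·[f(s_{i-1}) + f(s_i)].
Sum ≈ 9.74723.

9.74723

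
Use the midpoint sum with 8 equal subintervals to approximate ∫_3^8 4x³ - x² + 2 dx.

Δx = (8 − 3)/8 = 0.625.
Midpoints: 3.3125, 3.9375, 4.5625, 5.1875, 5.8125, 6.4375, 7.0625, 7.6875.
f(3.3125) = 139689/1024, f(3.9375) = 236219/1024, f(4.5625) = 369749/1024, f(5.1875) = 546279/1024, f(5.8125) = 771809/1024, f(6.4375) = 1052339/1024, f(7.0625) = 1393869/1024, f(7.6875) = 1802399/1024.
Sum = Δx · [f(3.3125) + f(3.9375) + f(4.5625) + ...].
Sum = 3852.75390625.

3852.75390625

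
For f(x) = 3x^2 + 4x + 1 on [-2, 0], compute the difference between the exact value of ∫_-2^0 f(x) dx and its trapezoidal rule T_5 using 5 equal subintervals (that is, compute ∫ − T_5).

-0.16

Exact integral: ∫_-2^0 f(x) dx = 2.
T_5 = 2.16.
Error = 2 − 2.16 = -0.16.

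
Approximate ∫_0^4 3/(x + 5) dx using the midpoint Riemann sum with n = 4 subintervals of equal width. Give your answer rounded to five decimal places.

1.75993

Δx = (4 − 0)/4 = 1.
Midpoints: 0.5, 1.5, 2.5, 3.5.
f(0.5) = 6/11, f(1.5) = 6/13, f(2.5) = 0.4, f(3.5) = 6/17.
Sum = Δx · [f(0.5) + f(1.5) + f(2.5) + f(3.5)].
Sum ≈ 1.75993.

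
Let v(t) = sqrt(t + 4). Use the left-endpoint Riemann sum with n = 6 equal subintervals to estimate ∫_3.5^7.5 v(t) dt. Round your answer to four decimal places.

Δt = (7.5 − 3.5)/6 = 2/3.
Left endpoints: 3.5, 25/6, 29/6, 5.5, 37/6, 41/6.
v(3.5) ≈ 2.7386, v(25/6) ≈ 2.8577, v(29/6) ≈ 2.9721, v(5.5) ≈ 3.0822, v(37/6) ≈ 3.1885, v(41/6) ≈ 3.2914.
Sum = Δt · [v(3.5) + v(25/6) + v(29/6) + ...].
Sum ≈ 12.0870.

12.0870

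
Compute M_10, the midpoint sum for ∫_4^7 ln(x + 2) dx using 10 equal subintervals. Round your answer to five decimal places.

6.02467

Δx = (7 − 4)/10 = 0.3.
Midpoints: 4.15, 4.45, 4.75, 5.05, 5.35, 5.65, 5.95, 6.25, 6.55, 6.85.
f(4.15) ≈ 1.81645, f(4.45) ≈ 1.86408, f(4.75) ≈ 1.90954, f(5.05) ≈ 1.95303, f(5.35) ≈ 1.99470, f(5.65) ≈ 2.03471, f(5.95) ≈ 2.07317, f(6.25) ≈ 2.11021, f(6.55) ≈ 2.14593, f(6.85) ≈ 2.18042.
Sum = Δx · [f(4.15) + f(4.45) + f(4.75) + ...].
Sum ≈ 6.02467.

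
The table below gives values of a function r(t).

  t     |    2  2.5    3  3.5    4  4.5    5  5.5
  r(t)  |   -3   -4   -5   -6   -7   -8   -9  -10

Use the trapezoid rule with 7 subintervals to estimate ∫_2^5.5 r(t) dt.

Δt = 0.5.
T_7 = (0.5/2)·[(-3) + 2·(-4) + 2·(-5) + 2·(-6) + 2·(-7) + 2·(-8) + 2·(-9) + (-10)] = -22.75.

-22.75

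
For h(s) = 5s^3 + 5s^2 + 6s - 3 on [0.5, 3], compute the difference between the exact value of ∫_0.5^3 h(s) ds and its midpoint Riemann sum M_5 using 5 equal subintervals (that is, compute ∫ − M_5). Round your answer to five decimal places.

1.62760

Exact integral: ∫_0.5^3 h(s) ds ≈ 164.7135417.
M_5 = 163.0859375.
Error ≈ 164.7135417 − 163.0859375 ≈ 1.62760.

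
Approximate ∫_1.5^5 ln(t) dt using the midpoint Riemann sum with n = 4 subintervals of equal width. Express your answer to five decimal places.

Δt = (5 − 1.5)/4 = 0.875.
Midpoints: 1.9375, 2.8125, 3.6875, 4.5625.
f(1.9375) ≈ 0.66140, f(2.8125) ≈ 1.03407, f(3.6875) ≈ 1.30495, f(4.5625) ≈ 1.51787.
Sum = Δt · [f(1.9375) + f(2.8125) + f(3.6875) + f(4.5625)].
Sum ≈ 3.95351.

3.95351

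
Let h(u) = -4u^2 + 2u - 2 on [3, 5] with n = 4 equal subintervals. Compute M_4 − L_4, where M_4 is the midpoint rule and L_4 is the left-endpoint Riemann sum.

-14.5

M_4 = -118.5.
L_4 = -104.
M_4 − L_4 = -14.5.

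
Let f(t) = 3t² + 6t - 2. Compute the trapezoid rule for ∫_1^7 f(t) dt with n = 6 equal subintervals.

Δt = (7 − 1)/6 = 1.
f(1) = 7, f(2) = 22, f(3) = 43, f(4) = 70, f(5) = 103, f(6) = 142, f(7) = 187.
T_6 = (Δt/2)·[f(t_0) + 2f(t_1) + ... + 2f(t_{5}) + f(t_6)].
Sum = 477.

477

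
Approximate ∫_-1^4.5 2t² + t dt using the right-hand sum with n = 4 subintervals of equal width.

104.7578125

Δt = (4.5 − (-1))/4 = 1.375.
Right endpoints: 0.375, 1.75, 3.125, 4.5.
f(0.375) = 0.65625, f(1.75) = 7.875, f(3.125) = 22.65625, f(4.5) = 45.
Sum = Δt · [f(0.375) + f(1.75) + f(3.125) + f(4.5)].
Sum = 104.7578125.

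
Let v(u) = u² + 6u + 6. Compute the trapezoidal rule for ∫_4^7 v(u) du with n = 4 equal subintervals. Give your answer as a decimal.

Δu = (7 − 4)/4 = 0.75.
v(4) = 46, v(4.75) = 57.0625, v(5.5) = 69.25, v(6.25) = 82.5625, v(7) = 97.
T_4 = (Δu/2)·[v(u_0) + 2v(u_1) + 2v(u_2) + 2v(u_3) + v(u_4)].
Sum = 210.28125.

210.28125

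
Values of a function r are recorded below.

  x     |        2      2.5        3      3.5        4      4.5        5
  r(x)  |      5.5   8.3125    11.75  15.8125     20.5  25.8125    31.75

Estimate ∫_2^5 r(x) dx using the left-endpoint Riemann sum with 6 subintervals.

43.84375

Δx = 0.5.
Sum = 0.5·[5.5 + 8.3125 + 11.75 + 15.8125 + 20.5 + 25.8125] = 43.84375.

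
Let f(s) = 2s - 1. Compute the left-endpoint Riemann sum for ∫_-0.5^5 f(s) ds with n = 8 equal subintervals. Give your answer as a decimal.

Δs = (5 − (-0.5))/8 = 0.6875.
Left endpoints: -0.5, 0.1875, 0.875, 1.5625, 2.25, 2.9375, 3.625, 4.3125.
f(-0.5) = -2, f(0.1875) = -0.625, f(0.875) = 0.75, f(1.5625) = 2.125, f(2.25) = 3.5, f(2.9375) = 4.875, f(3.625) = 6.25, f(4.3125) = 7.625.
Sum = Δs · [f(-0.5) + f(0.1875) + f(0.875) + ...].
Sum = 15.46875.

15.46875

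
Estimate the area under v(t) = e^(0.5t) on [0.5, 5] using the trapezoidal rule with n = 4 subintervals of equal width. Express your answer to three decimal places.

22.369

Δt = (5 − 0.5)/4 = 1.125.
v(0.5) ≈ 1.284, v(1.625) ≈ 2.254, v(2.75) ≈ 3.955, v(3.875) ≈ 6.941, v(5) ≈ 12.182.
T_4 = (Δt/2)·[v(t_0) + 2v(t_1) + 2v(t_2) + 2v(t_3) + v(t_4)].
Sum ≈ 22.369.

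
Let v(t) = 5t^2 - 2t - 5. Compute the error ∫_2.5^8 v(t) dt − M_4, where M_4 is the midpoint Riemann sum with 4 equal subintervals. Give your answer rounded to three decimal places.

4.333

Exact integral: ∫_2.5^8 v(t) dt ≈ 742.04167.
M_4 ≈ 737.70898.
Error ≈ 742.04167 − 737.70898 ≈ 4.333.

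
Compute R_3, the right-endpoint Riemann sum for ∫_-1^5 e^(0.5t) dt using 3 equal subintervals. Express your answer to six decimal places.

36.625809

Δt = (5 − (-1))/3 = 2.
Right endpoints: 1, 3, 5.
f(1) ≈ 1.648721, f(3) ≈ 4.481689, f(5) ≈ 12.182494.
Sum = Δt · [f(1) + f(3) + f(5)].
Sum ≈ 36.625809.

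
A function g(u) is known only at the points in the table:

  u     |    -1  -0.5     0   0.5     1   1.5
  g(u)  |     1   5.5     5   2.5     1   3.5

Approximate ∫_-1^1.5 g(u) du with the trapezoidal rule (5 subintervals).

8.125

Δu = 0.5.
T_5 = (0.5/2)·[1 + 2·5.5 + 2·5 + 2·2.5 + 2·1 + 3.5] = 8.125.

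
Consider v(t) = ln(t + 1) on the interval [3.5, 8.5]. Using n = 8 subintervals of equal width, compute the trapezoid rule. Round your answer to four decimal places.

9.6151

Δt = (8.5 − 3.5)/8 = 0.625.
v(3.5) ≈ 1.5041, v(4.125) ≈ 1.6341, v(4.75) ≈ 1.7492, v(5.375) ≈ 1.8524, v(6) ≈ 1.9459, v(6.625) ≈ 2.0314, v(7.25) ≈ 2.1102, v(7.875) ≈ 2.1832, v(8.5) ≈ 2.2513.
T_8 = (Δt/2)·[v(t_0) + 2v(t_1) + ... + 2v(t_{7}) + v(t_8)].
Sum ≈ 9.6151.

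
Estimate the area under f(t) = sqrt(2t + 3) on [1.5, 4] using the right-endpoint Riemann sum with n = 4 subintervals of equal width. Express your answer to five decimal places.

7.52949

Δt = (4 − 1.5)/4 = 0.625.
Right endpoints: 2.125, 2.75, 3.375, 4.
f(2.125) ≈ 2.69258, f(2.75) ≈ 2.91548, f(3.375) ≈ 3.12250, f(4) ≈ 3.31662.
Sum = Δt · [f(2.125) + f(2.75) + f(3.375) + f(4)].
Sum ≈ 7.52949.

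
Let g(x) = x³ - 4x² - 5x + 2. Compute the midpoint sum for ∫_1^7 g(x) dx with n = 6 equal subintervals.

32

Δx = (7 − 1)/6 = 1.
Midpoints: 1.5, 2.5, 3.5, 4.5, 5.5, 6.5.
g(1.5) = -11.125, g(2.5) = -19.875, g(3.5) = -21.625, g(4.5) = -10.375, g(5.5) = 19.875, g(6.5) = 75.125.
Sum = Δx · [g(1.5) + g(2.5) + g(3.5) + ...].
Sum = 32.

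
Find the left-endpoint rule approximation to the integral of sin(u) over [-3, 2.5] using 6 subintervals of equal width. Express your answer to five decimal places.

-0.51442

Δu = (2.5 − (-3))/6 = 11/12.
Left endpoints: -3, -25/12, -7/6, -0.25, 2/3, 19/12.
f(-3) ≈ -0.14112, f(-25/12) ≈ -0.87150, f(-7/6) ≈ -0.91944, f(-0.25) ≈ -0.24740, f(2/3) ≈ 0.61837, f(19/12) ≈ 0.99992.
Sum = Δu · [f(-3) + f(-25/12) + f(-7/6) + ...].
Sum ≈ -0.51442.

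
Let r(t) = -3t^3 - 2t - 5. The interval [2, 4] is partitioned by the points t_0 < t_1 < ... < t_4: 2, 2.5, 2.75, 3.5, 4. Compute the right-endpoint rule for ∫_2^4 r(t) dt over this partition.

-254.62890625

Subinterval widths: 0.5, 0.25, 0.75, 0.5.
Right endpoints: 2.5, 2.75, 3.5, 4.
r(2.5) = -56.875, r(2.75) = -72.890625, r(3.5) = -140.625, r(4) = -205.
Sum = Σ Δt_i · r(t_i).
Sum = -254.62890625.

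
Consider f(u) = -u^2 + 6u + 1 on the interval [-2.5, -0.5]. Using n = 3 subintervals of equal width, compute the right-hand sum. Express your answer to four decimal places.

-15.3148

Δu = (-0.5 − (-2.5))/3 = 2/3.
Right endpoints: -11/6, -7/6, -0.5.
f(-11/6) = -481/36, f(-7/6) = -265/36, f(-0.5) = -2.25.
Sum = Δu · [f(-11/6) + f(-7/6) + f(-0.5)].
Sum ≈ -15.3148.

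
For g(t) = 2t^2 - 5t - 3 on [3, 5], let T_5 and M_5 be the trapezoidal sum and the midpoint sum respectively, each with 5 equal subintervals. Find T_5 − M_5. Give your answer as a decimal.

0.16

T_5 = 19.44.
M_5 = 19.28.
T_5 − M_5 = 0.16.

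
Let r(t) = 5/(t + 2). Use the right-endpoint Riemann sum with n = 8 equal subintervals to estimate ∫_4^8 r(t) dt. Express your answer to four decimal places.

2.4726

Δt = (8 − 4)/8 = 0.5.
Right endpoints: 4.5, 5, 5.5, 6, 6.5, 7, 7.5, 8.
r(4.5) = 10/13, r(5) = 5/7, r(5.5) = 2/3, r(6) = 0.625, r(6.5) = 10/17, r(7) = 5/9, r(7.5) = 10/19, r(8) = 0.5.
Sum = Δt · [r(4.5) + r(5) + r(5.5) + ...].
Sum ≈ 2.4726.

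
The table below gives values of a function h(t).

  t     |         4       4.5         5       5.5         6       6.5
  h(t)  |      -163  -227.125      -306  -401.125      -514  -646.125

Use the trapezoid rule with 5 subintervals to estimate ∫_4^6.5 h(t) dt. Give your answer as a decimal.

-926.40625

Δt = 0.5.
T_5 = (0.5/2)·[(-163) + 2·(-227.125) + 2·(-306) + 2·(-401.125) + 2·(-514) + (-646.125)] = -926.40625.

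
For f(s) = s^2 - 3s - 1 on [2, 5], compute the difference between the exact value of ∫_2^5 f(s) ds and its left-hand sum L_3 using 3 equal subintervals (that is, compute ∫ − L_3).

5.5

Exact integral: ∫_2^5 f(s) ds = 4.5.
L_3 = -1.
Error = 4.5 − (-1) = 5.5.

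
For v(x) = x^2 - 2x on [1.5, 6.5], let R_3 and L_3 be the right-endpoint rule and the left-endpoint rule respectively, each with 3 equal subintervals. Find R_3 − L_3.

R_3 ≈ 77.731481.
L_3 ≈ 27.731481.
R_3 − L_3 = 50.

50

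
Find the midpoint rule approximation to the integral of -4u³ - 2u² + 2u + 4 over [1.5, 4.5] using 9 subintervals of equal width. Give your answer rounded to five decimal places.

-432.44444

Δu = (4.5 − 1.5)/9 = 1/3.
Midpoints: 5/3, 2, 7/3, 8/3, 3, 10/3, 11/3, 4, 13/3.
f(5/3) = -452/27, f(2) = -32, f(7/3) = -1432/27, f(8/3) = -2180/27, f(3) = -116, f(10/3) = -4312/27, f(11/3) = -5744/27, f(4) = -276, f(13/3) = -9460/27.
Sum = Δu · [f(5/3) + f(2) + f(7/3) + ...].
Sum ≈ -432.44444.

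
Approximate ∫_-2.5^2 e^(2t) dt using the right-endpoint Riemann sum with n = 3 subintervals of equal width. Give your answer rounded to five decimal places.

86.17765

Δt = (2 − (-2.5))/3 = 1.5.
Right endpoints: -1, 0.5, 2.
f(-1) ≈ 0.13534, f(0.5) ≈ 2.71828, f(2) ≈ 54.59815.
Sum = Δt · [f(-1) + f(0.5) + f(2)].
Sum ≈ 86.17765.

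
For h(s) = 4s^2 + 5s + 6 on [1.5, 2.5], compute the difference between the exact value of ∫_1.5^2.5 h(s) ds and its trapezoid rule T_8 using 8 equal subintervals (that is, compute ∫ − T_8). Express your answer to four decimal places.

Exact integral: ∫_1.5^2.5 h(s) ds ≈ 32.333333.
T_8 = 32.34375.
Error ≈ 32.333333 − 32.34375 ≈ -0.0104.

-0.0104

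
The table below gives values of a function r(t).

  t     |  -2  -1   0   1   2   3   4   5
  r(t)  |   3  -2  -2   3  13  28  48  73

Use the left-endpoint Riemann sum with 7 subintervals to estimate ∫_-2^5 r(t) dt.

Δt = 1.
Sum = 1·[3 + (-2) + (-2) + 3 + 13 + 28 + 48] = 91.

91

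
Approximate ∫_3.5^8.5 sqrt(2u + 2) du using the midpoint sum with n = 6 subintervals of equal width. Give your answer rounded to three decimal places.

Δu = (8.5 − 3.5)/6 = 5/6.
Midpoints: 47/12, 4.75, 67/12, 77/12, 7.25, 97/12.
f(47/12) ≈ 3.136, f(4.75) ≈ 3.391, f(67/12) ≈ 3.629, f(77/12) ≈ 3.851, f(7.25) ≈ 4.062, f(97/12) ≈ 4.262.
Sum = Δu · [f(47/12) + f(4.75) + f(67/12) + ...].
Sum ≈ 18.609.

18.609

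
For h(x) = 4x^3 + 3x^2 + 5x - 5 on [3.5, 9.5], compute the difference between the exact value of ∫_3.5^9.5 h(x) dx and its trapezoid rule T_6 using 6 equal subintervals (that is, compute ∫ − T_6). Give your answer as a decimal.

Exact integral: ∫_3.5^9.5 h(x) dx = 8974.5.
T_6 = 9055.5.
Error = 8974.5 − 9055.5 = -81.

-81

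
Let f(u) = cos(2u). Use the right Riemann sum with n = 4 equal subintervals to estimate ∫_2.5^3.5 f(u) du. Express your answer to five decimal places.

0.84983

Δu = (3.5 − 2.5)/4 = 0.25.
Right endpoints: 2.75, 3, 3.25, 3.5.
f(2.75) ≈ 0.70867, f(3) ≈ 0.96017, f(3.25) ≈ 0.97659, f(3.5) ≈ 0.75390.
Sum = Δu · [f(2.75) + f(3) + f(3.25) + f(3.5)].
Sum ≈ 0.84983.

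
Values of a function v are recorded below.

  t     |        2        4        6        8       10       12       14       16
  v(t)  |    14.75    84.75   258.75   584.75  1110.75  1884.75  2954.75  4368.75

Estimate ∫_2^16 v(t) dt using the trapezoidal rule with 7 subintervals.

Δt = 2.
T_7 = (2/2)·[14.75 + 2·84.75 + 2·258.75 + 2·584.75 + 2·1110.75 + 2·1884.75 + 2·2954.75 + 4368.75] = 18140.5.

18140.5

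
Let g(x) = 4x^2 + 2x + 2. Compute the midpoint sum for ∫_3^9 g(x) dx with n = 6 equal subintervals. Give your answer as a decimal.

Δx = (9 − 3)/6 = 1.
Midpoints: 3.5, 4.5, 5.5, 6.5, 7.5, 8.5.
g(3.5) = 58, g(4.5) = 92, g(5.5) = 134, g(6.5) = 184, g(7.5) = 242, g(8.5) = 308.
Sum = Δx · [g(3.5) + g(4.5) + g(5.5) + ...].
Sum = 1018.

1018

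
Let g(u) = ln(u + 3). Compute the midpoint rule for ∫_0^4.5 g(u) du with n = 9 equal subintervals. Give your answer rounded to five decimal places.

7.31801

Δu = (4.5 − 0)/9 = 0.5.
Midpoints: 0.25, 0.75, 1.25, 1.75, 2.25, 2.75, 3.25, 3.75, 4.25.
g(0.25) ≈ 1.17865, g(0.75) ≈ 1.32176, g(1.25) ≈ 1.44692, g(1.75) ≈ 1.55814, g(2.25) ≈ 1.65823, g(2.75) ≈ 1.74920, g(3.25) ≈ 1.83258, g(3.75) ≈ 1.90954, g(4.25) ≈ 1.98100.
Sum = Δu · [g(0.25) + g(0.75) + g(1.25) + ...].
Sum ≈ 7.31801.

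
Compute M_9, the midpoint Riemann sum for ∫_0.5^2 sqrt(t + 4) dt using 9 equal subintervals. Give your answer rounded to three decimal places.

3.434

Δt = (2 − 0.5)/9 = 1/6.
Midpoints: 7/12, 0.75, 11/12, 13/12, 1.25, 17/12, 19/12, 1.75, 23/12.
f(7/12) ≈ 2.141, f(0.75) ≈ 2.179, f(11/12) ≈ 2.217, f(13/12) ≈ 2.255, f(1.25) ≈ 2.291, f(17/12) ≈ 2.327, f(19/12) ≈ 2.363, f(1.75) ≈ 2.398, f(23/12) ≈ 2.432.
Sum = Δt · [f(7/12) + f(0.75) + f(11/12) + ...].
Sum ≈ 3.434.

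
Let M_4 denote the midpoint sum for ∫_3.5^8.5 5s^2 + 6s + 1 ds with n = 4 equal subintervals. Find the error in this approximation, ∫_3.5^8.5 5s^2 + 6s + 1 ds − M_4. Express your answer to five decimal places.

Exact integral: ∫_3.5^8.5 f(s) ds ≈ 1137.0833333.
M_4 = 1133.828125.
Error ≈ 1137.0833333 − 1133.828125 ≈ 3.25521.

3.25521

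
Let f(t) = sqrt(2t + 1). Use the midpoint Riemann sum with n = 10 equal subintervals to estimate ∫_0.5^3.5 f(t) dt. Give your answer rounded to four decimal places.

6.6010

Δt = (3.5 − 0.5)/10 = 0.3.
Midpoints: 0.65, 0.95, 1.25, 1.55, 1.85, 2.15, 2.45, 2.75, 3.05, 3.35.
f(0.65) ≈ 1.5166, f(0.95) ≈ 1.7029, f(1.25) ≈ 1.8708, f(1.55) ≈ 2.0248, f(1.85) ≈ 2.1679, f(2.15) ≈ 2.3022, f(2.45) ≈ 2.4290, f(2.75) ≈ 2.5495, f(3.05) ≈ 2.6646, f(3.35) ≈ 2.7749.
Sum = Δt · [f(0.65) + f(0.95) + f(1.25) + ...].
Sum ≈ 6.6010.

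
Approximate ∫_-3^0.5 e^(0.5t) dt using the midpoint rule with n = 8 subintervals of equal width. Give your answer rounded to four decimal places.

Δt = (0.5 − (-3))/8 = 0.4375.
Midpoints: -2.78125, -2.34375, -1.90625, -1.46875, -1.03125, -0.59375, -0.15625, 0.28125.
f(-2.78125) ≈ 0.2489, f(-2.34375) ≈ 0.3098, f(-1.90625) ≈ 0.3855, f(-1.46875) ≈ 0.4798, f(-1.03125) ≈ 0.5971, f(-0.59375) ≈ 0.7431, f(-0.15625) ≈ 0.9248, f(0.28125) ≈ 1.1510.
Sum = Δt · [f(-2.78125) + f(-2.34375) + f(-1.90625) + ...].
Sum ≈ 2.1176.

2.1176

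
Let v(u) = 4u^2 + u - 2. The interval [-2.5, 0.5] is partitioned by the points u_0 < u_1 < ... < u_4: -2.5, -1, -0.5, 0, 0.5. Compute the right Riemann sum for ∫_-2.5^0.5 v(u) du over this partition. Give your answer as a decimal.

Subinterval widths: 1.5, 0.5, 0.5, 0.5.
Right endpoints: -1, -0.5, 0, 0.5.
v(-1) = 1, v(-0.5) = -1.5, v(0) = -2, v(0.5) = -0.5.
Sum = Σ Δu_i · v(u_i).
Sum = -0.5.

-0.5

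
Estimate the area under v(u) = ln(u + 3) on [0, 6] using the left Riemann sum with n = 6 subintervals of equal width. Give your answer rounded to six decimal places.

9.911456

Δu = (6 − 0)/6 = 1.
Left endpoints: 0, 1, 2, 3, 4, 5.
v(0) ≈ 1.098612, v(1) ≈ 1.386294, v(2) ≈ 1.609438, v(3) ≈ 1.791759, v(4) ≈ 1.945910, v(5) ≈ 2.079442.
Sum = Δu · [v(0) + v(1) + v(2) + ...].
Sum ≈ 9.911456.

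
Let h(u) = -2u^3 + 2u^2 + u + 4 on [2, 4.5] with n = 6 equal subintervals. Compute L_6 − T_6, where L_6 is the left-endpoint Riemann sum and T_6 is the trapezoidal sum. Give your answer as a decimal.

27.34375

L_6 ≈ -97.411748.
T_6 ≈ -124.755498.
L_6 − T_6 = 27.34375.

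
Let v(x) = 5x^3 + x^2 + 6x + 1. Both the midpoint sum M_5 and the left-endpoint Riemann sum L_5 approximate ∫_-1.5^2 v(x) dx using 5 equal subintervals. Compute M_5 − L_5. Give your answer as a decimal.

25.8321875

M_5 = 25.5346875.
L_5 = -0.2975.
M_5 − L_5 = 25.8321875.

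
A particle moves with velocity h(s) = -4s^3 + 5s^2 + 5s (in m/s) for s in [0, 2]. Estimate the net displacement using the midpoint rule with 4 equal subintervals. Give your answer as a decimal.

7.625

Δs = (2 − 0)/4 = 0.5.
Midpoints: 0.25, 0.75, 1.25, 1.75.
h(0.25) = 1.5, h(0.75) = 4.875, h(1.25) = 6.25, h(1.75) = 2.625.
Sum = Δs · [h(0.25) + h(0.75) + h(1.25) + h(1.75)].
Sum = 7.625.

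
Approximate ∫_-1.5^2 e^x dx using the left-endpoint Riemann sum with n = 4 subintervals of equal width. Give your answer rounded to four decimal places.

Δx = (2 − (-1.5))/4 = 0.875.
Left endpoints: -1.5, -0.625, 0.25, 1.125.
f(-1.5) ≈ 0.2231, f(-0.625) ≈ 0.5353, f(0.25) ≈ 1.2840, f(1.125) ≈ 3.0802.
Sum = Δx · [f(-1.5) + f(-0.625) + f(0.25) + f(1.125)].
Sum ≈ 4.4823.

4.4823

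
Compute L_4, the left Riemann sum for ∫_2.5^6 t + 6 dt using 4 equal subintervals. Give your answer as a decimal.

34.34375

Δt = (6 − 2.5)/4 = 0.875.
Left endpoints: 2.5, 3.375, 4.25, 5.125.
f(2.5) = 8.5, f(3.375) = 9.375, f(4.25) = 10.25, f(5.125) = 11.125.
Sum = Δt · [f(2.5) + f(3.375) + f(4.25) + f(5.125)].
Sum = 34.34375.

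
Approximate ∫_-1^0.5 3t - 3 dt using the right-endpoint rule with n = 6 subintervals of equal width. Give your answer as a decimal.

Δt = (0.5 − (-1))/6 = 0.25.
Right endpoints: -0.75, -0.5, -0.25, 0, 0.25, 0.5.
f(-0.75) = -5.25, f(-0.5) = -4.5, f(-0.25) = -3.75, f(0) = -3, f(0.25) = -2.25, f(0.5) = -1.5.
Sum = Δt · [f(-0.75) + f(-0.5) + f(-0.25) + ...].
Sum = -5.0625.

-5.0625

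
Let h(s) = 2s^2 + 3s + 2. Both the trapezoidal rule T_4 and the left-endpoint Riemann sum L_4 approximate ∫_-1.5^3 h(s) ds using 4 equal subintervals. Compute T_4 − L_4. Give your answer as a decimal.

T_4 = 41.2734375.
L_4 = 26.0859375.
T_4 − L_4 = 15.1875.

15.1875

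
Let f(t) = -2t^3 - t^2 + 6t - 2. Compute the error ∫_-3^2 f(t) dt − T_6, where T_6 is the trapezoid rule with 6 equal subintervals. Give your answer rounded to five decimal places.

Exact integral: ∫_-3^2 f(t) dt ≈ -4.1666667.
T_6 ≈ -3.0092593.
Error ≈ -4.1666667 − (-3.0092593) ≈ -1.15741.

-1.15741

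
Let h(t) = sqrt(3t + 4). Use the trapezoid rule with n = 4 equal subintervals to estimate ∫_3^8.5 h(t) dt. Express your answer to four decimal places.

25.1678

Δt = (8.5 − 3)/4 = 1.375.
h(3) ≈ 3.6056, h(4.375) ≈ 4.1382, h(5.75) ≈ 4.6098, h(7.125) ≈ 5.0374, h(8.5) ≈ 5.4314.
T_4 = (Δt/2)·[h(t_0) + 2h(t_1) + 2h(t_2) + 2h(t_3) + h(t_4)].
Sum ≈ 25.1678.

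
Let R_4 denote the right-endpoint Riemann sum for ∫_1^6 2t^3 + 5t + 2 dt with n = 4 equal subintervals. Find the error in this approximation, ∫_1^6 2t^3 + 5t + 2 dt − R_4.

Exact integral: ∫_1^6 f(t) dt = 745.
R_4 = 1056.71875.
Error = 745 − 1056.71875 = -311.71875.

-311.71875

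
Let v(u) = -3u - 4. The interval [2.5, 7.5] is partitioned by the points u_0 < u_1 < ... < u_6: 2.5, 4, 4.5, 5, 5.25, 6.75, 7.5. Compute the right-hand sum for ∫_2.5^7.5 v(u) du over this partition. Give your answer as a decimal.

-103.4375

Subinterval widths: 1.5, 0.5, 0.5, 0.25, 1.5, 0.75.
Right endpoints: 4, 4.5, 5, 5.25, 6.75, 7.5.
v(4) = -16, v(4.5) = -17.5, v(5) = -19, v(5.25) = -19.75, v(6.75) = -24.25, v(7.5) = -26.5.
Sum = Σ Δu_i · v(u_i).
Sum = -103.4375.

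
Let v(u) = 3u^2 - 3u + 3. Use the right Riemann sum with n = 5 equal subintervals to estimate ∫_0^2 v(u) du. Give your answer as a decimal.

9.36

Δu = (2 − 0)/5 = 0.4.
Right endpoints: 0.4, 0.8, 1.2, 1.6, 2.
v(0.4) = 2.28, v(0.8) = 2.52, v(1.2) = 3.72, v(1.6) = 5.88, v(2) = 9.
Sum = Δu · [v(0.4) + v(0.8) + v(1.2) + v(1.6) + v(2)].
Sum = 9.36.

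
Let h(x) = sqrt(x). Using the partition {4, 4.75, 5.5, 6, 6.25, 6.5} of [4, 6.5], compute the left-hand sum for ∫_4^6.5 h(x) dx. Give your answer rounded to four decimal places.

5.5446

Subinterval widths: 0.75, 0.75, 0.5, 0.25, 0.25.
Left endpoints: 4, 4.75, 5.5, 6, 6.25.
h(4) ≈ 2.0000, h(4.75) ≈ 2.1794, h(5.5) ≈ 2.3452, h(6) ≈ 2.4495, h(6.25) ≈ 2.5000.
Sum = Σ Δx_i · h(x_i).
Sum ≈ 5.5446.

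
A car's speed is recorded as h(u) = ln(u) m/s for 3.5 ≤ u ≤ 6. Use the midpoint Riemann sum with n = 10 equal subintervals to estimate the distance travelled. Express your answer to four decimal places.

3.8662

Δu = (6 − 3.5)/10 = 0.25.
Midpoints: 3.625, 3.875, 4.125, 4.375, 4.625, 4.875, 5.125, 5.375, 5.625, 5.875.
h(3.625) ≈ 1.2879, h(3.875) ≈ 1.3545, h(4.125) ≈ 1.4171, h(4.375) ≈ 1.4759, h(4.625) ≈ 1.5315, h(4.875) ≈ 1.5841, h(5.125) ≈ 1.6341, h(5.375) ≈ 1.6818, h(5.625) ≈ 1.7272, h(5.875) ≈ 1.7707.
Sum = Δu · [h(3.625) + h(3.875) + h(4.125) + ...].
Sum ≈ 3.8662.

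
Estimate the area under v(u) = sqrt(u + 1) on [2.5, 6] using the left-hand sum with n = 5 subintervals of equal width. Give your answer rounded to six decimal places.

7.707158

Δu = (6 − 2.5)/5 = 0.7.
Left endpoints: 2.5, 3.2, 3.9, 4.6, 5.3.
v(2.5) ≈ 1.870829, v(3.2) ≈ 2.049390, v(3.9) ≈ 2.213594, v(4.6) ≈ 2.366432, v(5.3) ≈ 2.509980.
Sum = Δu · [v(2.5) + v(3.2) + v(3.9) + v(4.6) + v(5.3)].
Sum ≈ 7.707158.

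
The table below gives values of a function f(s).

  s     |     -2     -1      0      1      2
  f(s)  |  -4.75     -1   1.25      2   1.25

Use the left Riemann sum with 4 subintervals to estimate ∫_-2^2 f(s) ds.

-2.5

Δs = 1.
Sum = 1·[(-4.75) + (-1) + 1.25 + 2] = -2.5.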